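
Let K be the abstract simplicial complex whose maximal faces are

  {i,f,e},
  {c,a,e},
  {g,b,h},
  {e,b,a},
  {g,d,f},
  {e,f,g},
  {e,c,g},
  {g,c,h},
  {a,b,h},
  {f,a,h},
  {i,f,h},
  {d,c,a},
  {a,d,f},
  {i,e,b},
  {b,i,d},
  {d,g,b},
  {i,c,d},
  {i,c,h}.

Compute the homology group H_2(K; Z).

H_2 ≅ Z.

We work with the vertex ordering a < b < c < d < e < f < g < h < i. The simplices of K, each written with vertices in increasing order, are:

  0-simplices (9): a, b, c, d, e, f, g, h, i
  1-simplices (27): ab, ac, ad, ae, af, ah, bd, be, bg, bh, bi, cd, ce, cg, ch, ci, df, dg, di, ef, eg, ei, fg, fh, fi, gh, hi
  2-simplices (18): abe, abh, acd, ace, adf, afh, bdg, bdi, bei, bgh, cdi, ceg, cgh, chi, dfg, efg, efi, fhi

Hence C_0 ≅ Z^9, C_1 ≅ Z^27, C_2 ≅ Z^18.

Boundary ∂_1: C_1 → C_0 maps an edge to its endpoints' difference, ∂[p,q] = q − p.
The resulting 9×27 matrix has rank 8, and its Smith normal form has invariant factors (1,1,1,1,1,1,1,1).

Boundary ∂_2: C_2 → C_1 sends each 2-simplex [p,q,r] to [q,r] − [p,r] + [p,q]. For instance
  ∂afh = fh − ah + af,
  ∂ace = ce − ae + ac.
The resulting 27×18 matrix has rank 17, and its Smith normal form has invariant factors (1,1,1,1,1,1,1,1,1,1,1,1,1,1,1,1,1).

From H_k ≅ ker(∂_k) / im(∂_{k+1}) we obtain:

  H_2: rank ker ∂_2 − rank ∂_3 = (18 − 17) − 0 = 1, and there is no ∂_3, so H_2 ≅ Z.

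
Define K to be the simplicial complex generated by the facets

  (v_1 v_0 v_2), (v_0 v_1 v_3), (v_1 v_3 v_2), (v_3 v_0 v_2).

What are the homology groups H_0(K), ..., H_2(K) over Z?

Fix the vertex order v_0 < v_1 < v_2 < v_3 and write every simplex with vertices in increasing order. Then dim K = 2 and the simplices of K are:

  0-simplices (4): [v_0], [v_1], [v_2], [v_3]
  1-simplices (6): [v_0,v_1], [v_0,v_2], [v_0,v_3], [v_1,v_2], [v_1,v_3], [v_2,v_3]
  2-simplices (4): [v_0,v_1,v_2], [v_0,v_1,v_3], [v_0,v_2,v_3], [v_1,v_2,v_3]

giving chain groups C_0 ≅ Z^4, C_1 ≅ Z^6, C_2 ≅ Z^4.

Boundary ∂_1: C_1 → C_0 maps an edge to its endpoints' difference, ∂[p,q] = q − p. For instance
  ∂[v_0,v_1] = [v_1] − [v_0].
The 4×6 boundary matrix has rank 3 and Smith normal form diag(1,1,1).

Boundary ∂_2: C_2 → C_1 acts by ∂[p,q,r] = [q,r] − [p,r] + [p,q]. For instance
  ∂[v_0,v_1,v_3] = [v_1,v_3] − [v_0,v_3] + [v_0,v_1],
  ∂[v_0,v_1,v_2] = [v_1,v_2] − [v_0,v_2] + [v_0,v_1].
As a 6×4 matrix over Z this has rank 3, with invariant factors (1,1,1).

Reading off H_k = ker ∂_k / im ∂_{k+1}:

  H_0: rank C_0 − rank ∂_1 = 4 − 3 = 1, and the invariant factors of ∂_1 are all 1, so H_0 = Z.
  H_1: rank ker ∂_1 − rank ∂_2 = (6 − 3) − 3 = 0, and the invariant factors of ∂_2 are all 1, so H_1 = 0.
  H_2: rank ker ∂_2 − rank ∂_3 = (4 − 3) − 0 = 1, and there is no ∂_3, so H_2 = Z.

As a check, the Euler characteristic is 4 − 6 + 4 = 2, which agrees with 1 − 0 + 1 = 2.
(K is a triangulation of the 2-sphere S^2.)

H_0 = Z,  H_1 = 0,  H_2 = Z.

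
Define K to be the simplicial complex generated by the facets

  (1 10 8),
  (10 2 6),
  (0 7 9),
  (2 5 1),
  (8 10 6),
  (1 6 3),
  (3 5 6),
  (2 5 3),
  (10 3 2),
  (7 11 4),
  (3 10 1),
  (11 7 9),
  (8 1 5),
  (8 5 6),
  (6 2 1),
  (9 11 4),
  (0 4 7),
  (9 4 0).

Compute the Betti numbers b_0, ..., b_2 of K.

b_0 = 2, b_1 = 0, b_2 = 1.

We work with the vertex ordering 0 < 1 < 2 < 3 < 4 < 5 < 6 < 7 < 8 < 9 < 10 < 11. The simplices of K, each written with vertices in increasing order, are:

  0-simplices (12): [0], [1], [2], [3], [4], [5], [6], [7], [8], [9], [10], [11]
  1-simplices (27): (27 of them)
  2-simplices (18): (18 of them)

Hence C_0 ≅ Z^12, C_1 ≅ Z^27, C_2 ≅ Z^18.

The boundary map ∂_1: C_1 → C_0 is given by ∂[p,q] = [q] − [p]. For instance
  ∂[0,7] = [7] − [0].
The 12×27 boundary matrix has rank 10 and Smith normal form diag(1,1,1,1,1,1,1,1,1,1).

Boundary ∂_2: C_2 → C_1 sends each 2-simplex [p,q,r] to [q,r] − [p,r] + [p,q]. For instance
  ∂[2,3,10] = [3,10] − [2,10] + [2,3],
  ∂[4,7,11] = [7,11] − [4,11] + [4,7].
The 27×18 boundary matrix has rank 17 and Smith normal form diag(1,1,1,1,1,1,1,1,1,1,1,1,1,1,1,1,2).

From H_k ≅ ker(∂_k) / im(∂_{k+1}) we obtain:

  H_0: rank C_0 − rank ∂_1 = 12 − 10 = 2, and the invariant factors of ∂_1 are all 1, so H_0 = Z^2.
  H_1: rank ker ∂_1 − rank ∂_2 = (27 − 10) − 17 = 0, and ∂_2 has invariant factor 2 > 1, so H_1 = Z/2.
  H_2: rank ker ∂_2 − rank ∂_3 = (18 − 17) − 0 = 1, and there is no ∂_3, so H_2 = Z.

As a check, the Euler characteristic is 12 − 27 + 18 = 3, which agrees with 2 − 0 + 1 = 3.
(K is a triangulation of the disjoint union of the 2-sphere S^2 and the real projective plane RP^2.)

Hence the Betti numbers are b_0 = 2, b_1 = 0, b_2 = 1.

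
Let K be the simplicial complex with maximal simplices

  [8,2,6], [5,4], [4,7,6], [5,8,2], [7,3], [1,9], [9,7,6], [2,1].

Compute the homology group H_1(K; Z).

Fix the vertex order 1 < 2 < 3 < 4 < 5 < 6 < 7 < 8 < 9 and write every simplex with vertices in increasing order. Then dim K = 2 and the simplices of K are:

  0-simplices (9): [1], [2], [3], [4], [5], [6], [7], [8], [9]
  1-simplices (14): [1,2], [1,9], [2,5], [2,6], [2,8], [3,7], [4,5], [4,6], [4,7], [5,8], [6,7], [6,8], [6,9], [7,9]
  2-simplices (4): [2,5,8], [2,6,8], [4,6,7], [6,7,9]

giving chain groups C_0 ≅ Z^9, C_1 ≅ Z^14, C_2 ≅ Z^4.

Boundary ∂_1: C_1 → C_0 is given by ∂[p,q] = [q] − [p]. For instance
  ∂[2,6] = [6] − [2].
The resulting 9×14 matrix has rank 8, and its Smith normal form has invariant factors (1,1,1,1,1,1,1,1).

The boundary map ∂_2: C_2 → C_1 sends each 2-simplex [p,q,r] to [q,r] − [p,r] + [p,q]. For instance
  ∂[6,7,9] = [7,9] − [6,9] + [6,7],
  ∂[2,6,8] = [6,8] − [2,8] + [2,6].
As a 14×4 matrix over Z this has rank 4, with invariant factors (1,1,1,1).

Reading off H_k = ker ∂_k / im ∂_{k+1}:

  H_1: rank ker ∂_1 − rank ∂_2 = (14 − 8) − 4 = 2, and the invariant factors of ∂_2 are all 1, so H_1 ≅ Z^2.

H_1 = Z^2.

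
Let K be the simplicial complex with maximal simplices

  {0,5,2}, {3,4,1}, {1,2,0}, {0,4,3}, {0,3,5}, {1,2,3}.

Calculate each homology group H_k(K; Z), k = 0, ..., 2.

Order the vertices as 0 < 1 < 2 < 3 < 4 < 5. Listing each simplex with vertices in this order, K has dimension 2 with simplices:

  0-simplices (6): [0], [1], [2], [3], [4], [5]
  1-simplices (12): [0,1], [0,2], [0,3], [0,4], [0,5], [1,2], [1,3], [1,4], [2,3], [2,5], [3,4], [3,5]
  2-simplices (6): [0,1,2], [0,2,5], [0,3,4], [0,3,5], [1,2,3], [1,3,4]

giving chain groups C_0 ≅ Z^6, C_1 ≅ Z^12, C_2 ≅ Z^6.

Boundary ∂_1: C_1 → C_0 maps an edge to its endpoints' difference, ∂[p,q] = q − p. For instance
  ∂[1,3] = [3] − [1].
This gives a 6×12 integer matrix of rank 5; reducing to Smith normal form yields diagonal entries (1,1,1,1,1).

The boundary map ∂_2: C_2 → C_1 acts by ∂[p,q,r] = [q,r] − [p,r] + [p,q]. For instance
  ∂[0,3,5] = [3,5] − [0,5] + [0,3],
  ∂[1,3,4] = [3,4] − [1,4] + [1,3].
As a 12×6 matrix over Z this has rank 6, with invariant factors (1,1,1,1,1,1).

From H_k ≅ ker(∂_k) / im(∂_{k+1}) we obtain:

  H_0: rank C_0 − rank ∂_1 = 6 − 5 = 1, and the invariant factors of ∂_1 are all 1, so H_0 ≅ Z.
  H_1: rank ker ∂_1 − rank ∂_2 = (12 − 5) − 6 = 1, and the invariant factors of ∂_2 are all 1, so H_1 ≅ Z.
  H_2: rank ker ∂_2 − rank ∂_3 = (6 − 6) − 0 = 0, and there is no ∂_3, so H_2 ≅ 0.

H_0 ≅ Z,  H_1 ≅ Z,  H_2 = 0.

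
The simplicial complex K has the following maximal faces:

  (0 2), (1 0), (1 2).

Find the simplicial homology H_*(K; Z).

H_0 ≅ Z,  H_1 ≅ Z.

Order the vertices as 0 < 1 < 2. Listing each simplex with vertices in this order, K has dimension 1 with simplices:

  0-simplices (3): [0], [1], [2]
  1-simplices (3): [0,1], [0,2], [1,2]

so the chain groups are C_0 ≅ Z^3, C_1 ≅ Z^3.

The boundary map ∂_1: C_1 → C_0 maps an edge to its endpoints' difference, ∂[p,q] = q − p.
As a 3×3 matrix over Z this has rank 2, with invariant factors (1,1).

Now H_k = ker ∂_k / im ∂_{k+1}, so:

  H_0: rank C_0 − rank ∂_1 = 3 − 2 = 1, and the invariant factors of ∂_1 are all 1, so H_0 = Z.
  H_1: rank ker ∂_1 − rank ∂_2 = (3 − 2) − 0 = 1, and there is no ∂_2, so H_1 = Z.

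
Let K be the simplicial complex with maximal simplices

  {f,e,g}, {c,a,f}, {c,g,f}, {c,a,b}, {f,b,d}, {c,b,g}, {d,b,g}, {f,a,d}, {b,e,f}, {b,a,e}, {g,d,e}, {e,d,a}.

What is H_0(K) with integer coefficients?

H_0 ≅ Z.

K has 7 vertices, 18 edges, 12 triangles.
rank ∂_0 = 0, rank ∂_1 = 6 ⇒ b_0 = 7 − 0 − 6 = 1; all invariant factors of ∂_1 are 1 so no torsion. So H_0 ≅ Z.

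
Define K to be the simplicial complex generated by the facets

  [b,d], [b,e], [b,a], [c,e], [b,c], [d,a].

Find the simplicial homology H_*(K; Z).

H_0 ≅ Z,  H_1 ≅ Z^2.

Order the vertices as a < b < c < d < e. Listing each simplex with vertices in this order, K has dimension 1 with simplices:

  0-simplices (5): a, b, c, d, e
  1-simplices (6): ab, ad, bc, bd, be, ce

so the chain groups are C_0 ≅ Z^5, C_1 ≅ Z^6.

The boundary map ∂_1: C_1 → C_0 sends each edge [p,q] (with p < q) to q − p. For instance
  ∂ad = d − a.
This gives a 5×6 integer matrix of rank 4; reducing to Smith normal form yields diagonal entries (1,1,1,1).

Computing H_k = (kernel of ∂_k) / (image of ∂_{k+1}):

  H_0: rank C_0 − rank ∂_1 = 5 − 4 = 1, and the invariant factors of ∂_1 are all 1, so H_0 = Z.
  H_1: rank ker ∂_1 − rank ∂_2 = (6 − 4) − 0 = 2, and there is no ∂_2, so H_1 = Z^2.

As a check, the Euler characteristic is 5 − 6 = -1, which agrees with 1 − 2 = -1.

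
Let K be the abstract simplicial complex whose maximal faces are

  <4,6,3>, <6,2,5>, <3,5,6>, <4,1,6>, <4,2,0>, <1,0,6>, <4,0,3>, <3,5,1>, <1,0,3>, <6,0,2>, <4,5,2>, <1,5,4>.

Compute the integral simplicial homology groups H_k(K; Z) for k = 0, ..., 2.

We work with the vertex ordering 0 < 1 < 2 < 3 < 4 < 5 < 6. The simplices of K, each written with vertices in increasing order, are:

  0-simplices (7): [0], [1], [2], [3], [4], [5], [6]
  1-simplices (18): [0,1], [0,2], [0,3], [0,4], [0,6], [1,3], [1,4], [1,5], [1,6], [2,4], [2,5], [2,6], [3,4], [3,5], [3,6], [4,5], [4,6], [5,6]
  2-simplices (12): [0,1,3], [0,1,6], [0,2,4], [0,2,6], [0,3,4], [1,3,5], [1,4,5], [1,4,6], [2,4,5], [2,5,6], [3,4,6], [3,5,6]

Hence C_0 ≅ Z^7, C_1 ≅ Z^18, C_2 ≅ Z^12.

Boundary ∂_1: C_1 → C_0 is given by ∂[p,q] = [q] − [p].
The resulting 7×18 matrix has rank 6, and its Smith normal form has invariant factors (1,1,1,1,1,1).

∂_2: C_2 → C_1 maps a triangle to the signed sum of its edges. For instance
  ∂[1,3,5] = [3,5] − [1,5] + [1,3],
  ∂[2,5,6] = [5,6] − [2,6] + [2,5].
The resulting 18×12 matrix has rank 12, and its Smith normal form has invariant factors (1,1,1,1,1,1,1,1,1,1,1,2).

Computing H_k = (kernel of ∂_k) / (image of ∂_{k+1}):

  H_0: rank C_0 − rank ∂_1 = 7 − 6 = 1, and the invariant factors of ∂_1 are all 1, so H_0 = Z.
  H_1: rank ker ∂_1 − rank ∂_2 = (18 − 6) − 12 = 0, and ∂_2 has invariant factor 2 > 1, so H_1 = Z/2.
  H_2: rank ker ∂_2 − rank ∂_3 = (12 − 12) − 0 = 0, and there is no ∂_3, so H_2 = 0.

As a check, the Euler characteristic is 7 − 18 + 12 = 1, which agrees with 1 − 0 + 0 = 1.

H_0 = Z,  H_1 = Z/2,  H_2 = 0.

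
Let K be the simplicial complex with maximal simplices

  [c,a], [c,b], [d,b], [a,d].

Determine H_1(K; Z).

H_1 ≅ Z.

Fix the vertex order a < b < c < d and write every simplex with vertices in increasing order. Then dim K = 1 and the simplices of K are:

  0-simplices (4): a, b, c, d
  1-simplices (4): ac, ad, bc, bd

Hence C_0 ≅ Z^4, C_1 ≅ Z^4.

Boundary ∂_1: C_1 → C_0 is given by ∂[p,q] = [q] − [p]. For instance
  ∂ad = d − a.
The resulting 4×4 matrix has rank 3, and its Smith normal form has invariant factors (1,1,1).

Now H_k = ker ∂_k / im ∂_{k+1}, so:

  H_1: rank ker ∂_1 − rank ∂_2 = (4 − 3) − 0 = 1, and there is no ∂_2, so H_1 ≅ Z.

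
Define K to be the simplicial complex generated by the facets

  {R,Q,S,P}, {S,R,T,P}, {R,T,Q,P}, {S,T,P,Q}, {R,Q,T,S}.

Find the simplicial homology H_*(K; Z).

K has 5 vertices, 10 edges, 10 triangles, 5 3-simplices.
rank ∂_0 = 0, rank ∂_1 = 4 ⇒ b_0 = 5 − 0 − 4 = 1; all invariant factors of ∂_1 are 1 so no torsion. So H_0 = Z.
rank ∂_1 = 4, rank ∂_2 = 6 ⇒ b_1 = 10 − 4 − 6 = 0; all invariant factors of ∂_2 are 1 so no torsion. So H_1 = 0.
rank ∂_2 = 6, rank ∂_3 = 4 ⇒ b_2 = 10 − 6 − 4 = 0; all invariant factors of ∂_3 are 1 so no torsion. So H_2 = 0.
rank ∂_3 = 4, rank ∂_4 = 0 ⇒ b_3 = 5 − 4 − 0 = 1. So H_3 = Z.

H_0 = Z,  H_1 = 0,  H_2 = 0,  H_3 = Z.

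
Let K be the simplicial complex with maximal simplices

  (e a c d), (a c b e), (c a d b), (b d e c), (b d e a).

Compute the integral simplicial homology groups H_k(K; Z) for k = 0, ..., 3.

H_0 = Z,  H_1 = 0,  H_2 = 0,  H_3 = Z.

K has 5 vertices, 10 edges, 10 triangles, 5 3-simplices.
rank ∂_0 = 0, rank ∂_1 = 4 ⇒ b_0 = 5 − 0 − 4 = 1; all invariant factors of ∂_1 are 1 so no torsion. So H_0 ≅ Z.
rank ∂_1 = 4, rank ∂_2 = 6 ⇒ b_1 = 10 − 4 − 6 = 0; all invariant factors of ∂_2 are 1 so no torsion. So H_1 ≅ 0.
rank ∂_2 = 6, rank ∂_3 = 4 ⇒ b_2 = 10 − 6 − 4 = 0; all invariant factors of ∂_3 are 1 so no torsion. So H_2 ≅ 0.
rank ∂_3 = 4, rank ∂_4 = 0 ⇒ b_3 = 5 − 4 − 0 = 1. So H_3 ≅ Z.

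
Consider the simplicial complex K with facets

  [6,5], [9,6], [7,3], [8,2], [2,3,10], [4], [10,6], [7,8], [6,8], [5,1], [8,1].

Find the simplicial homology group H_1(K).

Fix the vertex order 1 < 2 < 3 < 4 < 5 < 6 < 7 < 8 < 9 < 10 and write every simplex with vertices in increasing order. Then dim K = 2 and the simplices of K are:

  0-simplices (10): [1], [2], [3], [4], [5], [6], [7], [8], [9], [10]
  1-simplices (12): [1,5], [1,8], [2,3], [2,8], [2,10], [3,7], [3,10], [5,6], [6,8], [6,9], [6,10], [7,8]
  2-simplices (1): [2,3,10]

Hence C_0 ≅ Z^10, C_1 ≅ Z^12, C_2 ≅ Z^1.

The boundary map ∂_1: C_1 → C_0 is given by ∂[p,q] = [q] − [p]. For instance
  ∂[2,10] = [10] − [2].
This gives a 10×12 integer matrix of rank 8; reducing to Smith normal form yields diagonal entries (1,1,1,1,1,1,1,1).

Boundary ∂_2: C_2 → C_1 maps a triangle to the signed sum of its edges. For instance
  ∂[2,3,10] = [3,10] − [2,10] + [2,3].
This gives a 12×1 integer matrix of rank 1; reducing to Smith normal form yields diagonal entries (1).

Now H_k = ker ∂_k / im ∂_{k+1}, so:

  H_1: rank ker ∂_1 − rank ∂_2 = (12 − 8) − 1 = 3, and the invariant factors of ∂_2 are all 1, so H_1 = Z^3.

H_1 ≅ Z^3.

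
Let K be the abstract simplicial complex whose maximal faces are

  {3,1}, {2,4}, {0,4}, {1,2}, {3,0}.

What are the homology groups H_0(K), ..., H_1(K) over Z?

H_0 ≅ Z,  H_1 ≅ Z.

Take the total order 0 < 1 < 2 < 3 < 4 on the vertex set. Then K (dimension 1) consists of the simplices:

  0-simplices (5): [0], [1], [2], [3], [4]
  1-simplices (5): [0,3], [0,4], [1,2], [1,3], [2,4]

Hence C_0 ≅ Z^5, C_1 ≅ Z^5.

∂_1: C_1 → C_0 is given by ∂[p,q] = [q] − [p]. For instance
  ∂[0,4] = [4] − [0].
The 5×5 boundary matrix has rank 4 and Smith normal form diag(1,1,1,1).

Reading off H_k = ker ∂_k / im ∂_{k+1}:

  H_0: rank C_0 − rank ∂_1 = 5 − 4 = 1, and the invariant factors of ∂_1 are all 1, so H_0 = Z.
  H_1: rank ker ∂_1 − rank ∂_2 = (5 − 4) − 0 = 1, and there is no ∂_2, so H_1 = Z.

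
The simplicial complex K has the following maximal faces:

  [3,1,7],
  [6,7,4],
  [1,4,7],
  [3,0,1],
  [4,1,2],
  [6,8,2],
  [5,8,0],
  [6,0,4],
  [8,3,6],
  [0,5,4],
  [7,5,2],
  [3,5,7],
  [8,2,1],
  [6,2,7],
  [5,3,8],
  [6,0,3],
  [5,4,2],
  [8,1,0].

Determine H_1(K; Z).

Fix the vertex order 0 < 1 < 2 < 3 < 4 < 5 < 6 < 7 < 8 and write every simplex with vertices in increasing order. Then dim K = 2 and the simplices of K are:

  0-simplices (9): [0], [1], [2], [3], [4], [5], [6], [7], [8]
  1-simplices (27): (27 of them)
  2-simplices (18): [0,1,3], [0,1,8], [0,3,6], [0,4,5], [0,4,6], [0,5,8], [1,2,4], [1,2,8], [1,3,7], [1,4,7], [2,4,5], [2,5,7], [2,6,7], [2,6,8], [3,5,7], [3,5,8], [3,6,8], [4,6,7]

Hence C_0 ≅ Z^9, C_1 ≅ Z^27, C_2 ≅ Z^18.

Boundary ∂_1: C_1 → C_0 maps an edge to its endpoints' difference, ∂[p,q] = q − p.
The 9×27 boundary matrix has rank 8 and Smith normal form diag(1,1,1,1,1,1,1,1).

∂_2: C_2 → C_1 acts by ∂[p,q,r] = [q,r] − [p,r] + [p,q]. For instance
  ∂[0,4,5] = [4,5] − [0,5] + [0,4],
  ∂[0,1,8] = [1,8] − [0,8] + [0,1].
This gives a 27×18 integer matrix of rank 18; reducing to Smith normal form yields diagonal entries (1,1,1,1,1,1,1,1,1,1,1,1,1,1,1,1,1,2).

Computing H_k = (kernel of ∂_k) / (image of ∂_{k+1}):

  H_1: rank ker ∂_1 − rank ∂_2 = (27 − 8) − 18 = 1, and ∂_2 has invariant factor 2 > 1, so H_1 ≅ Z ⊕ Z/2.

H_1 ≅ Z ⊕ Z/2.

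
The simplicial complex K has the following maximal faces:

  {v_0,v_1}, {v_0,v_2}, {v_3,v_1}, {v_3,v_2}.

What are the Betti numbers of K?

Order the vertices as v_0 < v_1 < v_2 < v_3. Listing each simplex with vertices in this order, K has dimension 1 with simplices:

  0-simplices (4): [v_0], [v_1], [v_2], [v_3]
  1-simplices (4): [v_0,v_1], [v_0,v_2], [v_1,v_3], [v_2,v_3]

Hence C_0 ≅ Z^4, C_1 ≅ Z^4.

Boundary ∂_1: C_1 → C_0 maps an edge to its endpoints' difference, ∂[p,q] = q − p.
As a 4×4 matrix over Z this has rank 3, with invariant factors (1,1,1).

From H_k ≅ ker(∂_k) / im(∂_{k+1}) we obtain:

  H_0: rank C_0 − rank ∂_1 = 4 − 3 = 1, and the invariant factors of ∂_1 are all 1, so H_0 = Z.
  H_1: rank ker ∂_1 − rank ∂_2 = (4 − 3) − 0 = 1, and there is no ∂_2, so H_1 = Z.

Hence the Betti numbers are b_0 = 1, b_1 = 1.

b_0 = 1, b_1 = 1.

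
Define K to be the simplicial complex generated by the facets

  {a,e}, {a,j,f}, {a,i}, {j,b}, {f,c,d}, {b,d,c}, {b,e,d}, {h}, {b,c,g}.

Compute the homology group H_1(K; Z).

H_1 = Z^2.

Order the vertices as a < b < c < d < e < f < g < h < i < j. Listing each simplex with vertices in this order, K has dimension 2 with simplices:

  0-simplices (10): a, b, c, d, e, f, g, h, i, j
  1-simplices (15): ae, af, ai, aj, bc, bd, be, bg, bj, cd, cf, cg, de, df, fj
  2-simplices (5): afj, bcd, bcg, bde, cdf

giving chain groups C_0 ≅ Z^10, C_1 ≅ Z^15, C_2 ≅ Z^5.

∂_1: C_1 → C_0 is given by ∂[p,q] = [q] − [p]. For instance
  ∂bj = j − b.
The resulting 10×15 matrix has rank 8, and its Smith normal form has invariant factors (1,1,1,1,1,1,1,1).

The boundary map ∂_2: C_2 → C_1 sends each 2-simplex [p,q,r] to [q,r] − [p,r] + [p,q]. For instance
  ∂afj = fj − aj + af,
  ∂bcd = cd − bd + bc.
This gives a 15×5 integer matrix of rank 5; reducing to Smith normal form yields diagonal entries (1,1,1,1,1).

Now H_k = ker ∂_k / im ∂_{k+1}, so:

  H_1: rank ker ∂_1 − rank ∂_2 = (15 − 8) − 5 = 2, and the invariant factors of ∂_2 are all 1, so H_1 = Z^2.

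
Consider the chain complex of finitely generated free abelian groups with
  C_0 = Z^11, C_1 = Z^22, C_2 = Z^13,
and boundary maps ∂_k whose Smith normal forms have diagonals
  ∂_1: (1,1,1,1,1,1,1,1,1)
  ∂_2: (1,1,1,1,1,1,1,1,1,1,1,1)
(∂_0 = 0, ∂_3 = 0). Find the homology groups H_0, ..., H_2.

H_0 ≅ Z^2,  H_1 ≅ Z,  H_2 ≅ Z.

H_0: b_0 = 11 − 0 − 9 = 2; torsion from ∂_1 factors > 1: none. So H_0 ≅ Z^2.
H_1: b_1 = 22 − 9 − 12 = 1; torsion from ∂_2 factors > 1: none. So H_1 ≅ Z.
H_2: b_2 = 13 − 12 − 0 = 1; torsion from ∂_3 factors > 1: none. So H_2 ≅ Z.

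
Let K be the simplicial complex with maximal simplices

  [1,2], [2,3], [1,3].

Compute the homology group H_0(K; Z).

K has 3 vertices, 3 edges.
rank ∂_0 = 0, rank ∂_1 = 2 ⇒ b_0 = 3 − 0 − 2 = 1; all invariant factors of ∂_1 are 1 so no torsion. So H_0 = Z.

H_0 = Z.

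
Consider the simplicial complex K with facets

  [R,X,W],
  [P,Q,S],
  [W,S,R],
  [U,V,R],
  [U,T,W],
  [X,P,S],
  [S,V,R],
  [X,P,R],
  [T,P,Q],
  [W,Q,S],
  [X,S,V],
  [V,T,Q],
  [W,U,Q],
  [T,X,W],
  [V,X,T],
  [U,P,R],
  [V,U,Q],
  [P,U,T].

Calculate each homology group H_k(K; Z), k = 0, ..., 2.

H_0 = Z,  H_1 = Z × Z/2,  H_2 = 0.

Fix the vertex order P < Q < R < S < T < U < V < W < X and write every simplex with vertices in increasing order. Then dim K = 2 and the simplices of K are:

  0-simplices (9): P, Q, R, S, T, U, V, W, X
  1-simplices (27): PQ, PR, PS, PT, PU, PX, QS, QT, QU, QV, QW, RS, RU, RV, RW, RX, SV, SW, SX, TU, TV, TW, TX, UV, UW, VX, WX
  2-simplices (18): PQS, PQT, PRU, PRX, PSX, PTU, QSW, QTV, QUV, QUW, RSV, RSW, RUV, RWX, SVX, TUW, TVX, TWX

giving chain groups C_0 ≅ Z^9, C_1 ≅ Z^27, C_2 ≅ Z^18.

The boundary map ∂_1: C_1 → C_0 is given by ∂[p,q] = [q] − [p]. For instance
  ∂PR = R − P.
The resulting 9×27 matrix has rank 8, and its Smith normal form has invariant factors (1,1,1,1,1,1,1,1).

The boundary map ∂_2: C_2 → C_1 sends each 2-simplex [p,q,r] to [q,r] − [p,r] + [p,q]. For instance
  ∂PRU = RU − PU + PR,
  ∂PRX = RX − PX + PR.
The 27×18 boundary matrix has rank 18 and Smith normal form diag(1,1,1,1,1,1,1,1,1,1,1,1,1,1,1,1,1,2).

From H_k ≅ ker(∂_k) / im(∂_{k+1}) we obtain:

  H_0: rank C_0 − rank ∂_1 = 9 − 8 = 1, and the invariant factors of ∂_1 are all 1, so H_0 = Z.
  H_1: rank ker ∂_1 − rank ∂_2 = (27 − 8) − 18 = 1, and ∂_2 has invariant factor 2 > 1, so H_1 = Z × Z/2.
  H_2: rank ker ∂_2 − rank ∂_3 = (18 − 18) − 0 = 0, and there is no ∂_3, so H_2 = 0.

As a check, the Euler characteristic is 9 − 27 + 18 = 0, which agrees with 1 − 1 + 0 = 0.
(K is a triangulation of the Klein bottle.)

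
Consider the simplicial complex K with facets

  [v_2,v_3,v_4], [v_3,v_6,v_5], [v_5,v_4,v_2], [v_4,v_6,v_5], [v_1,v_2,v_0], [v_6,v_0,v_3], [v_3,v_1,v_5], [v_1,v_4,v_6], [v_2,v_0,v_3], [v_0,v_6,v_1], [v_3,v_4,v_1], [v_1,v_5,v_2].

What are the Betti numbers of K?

Order the vertices as v_0 < v_1 < v_2 < v_3 < v_4 < v_5 < v_6. Listing each simplex with vertices in this order, K has dimension 2 with simplices:

  0-simplices (7): [v_0], [v_1], [v_2], [v_3], [v_4], [v_5], [v_6]
  1-simplices (18): (18 of them)
  2-simplices (12): (12 of them)

so the chain groups are C_0 ≅ Z^7, C_1 ≅ Z^18, C_2 ≅ Z^12.

∂_1: C_1 → C_0 sends each edge [p,q] (with p < q) to q − p. For instance
  ∂[v_1,v_3] = [v_3] − [v_1].
As a 7×18 matrix over Z this has rank 6, with invariant factors (1,1,1,1,1,1).

The boundary map ∂_2: C_2 → C_1 acts by ∂[p,q,r] = [q,r] − [p,r] + [p,q]. For instance
  ∂[v_1,v_4,v_6] = [v_4,v_6] − [v_1,v_6] + [v_1,v_4],
  ∂[v_4,v_5,v_6] = [v_5,v_6] − [v_4,v_6] + [v_4,v_5].
This gives a 18×12 integer matrix of rank 12; reducing to Smith normal form yields diagonal entries (1,1,1,1,1,1,1,1,1,1,1,2).

Reading off H_k = ker ∂_k / im ∂_{k+1}:

  H_0: rank C_0 − rank ∂_1 = 7 − 6 = 1, and the invariant factors of ∂_1 are all 1, so H_0 ≅ Z.
  H_1: rank ker ∂_1 − rank ∂_2 = (18 − 6) − 12 = 0, and ∂_2 has invariant factor 2 > 1, so H_1 ≅ Z/2.
  H_2: rank ker ∂_2 − rank ∂_3 = (12 − 12) − 0 = 0, and there is no ∂_3, so H_2 ≅ 0.

As a check, the Euler characteristic is 7 − 18 + 12 = 1, which agrees with 1 − 0 + 0 = 1.
(K is a triangulation of the real projective plane RP^2.)

Hence the Betti numbers are b_0 = 1, b_1 = 0, b_2 = 0.

b_0 = 1, b_1 = 0, b_2 = 0.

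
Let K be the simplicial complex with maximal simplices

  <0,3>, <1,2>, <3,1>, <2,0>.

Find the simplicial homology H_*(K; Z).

H_0 ≅ Z,  H_1 ≅ Z.

Take the total order 0 < 1 < 2 < 3 on the vertex set. Then K (dimension 1) consists of the simplices:

  0-simplices (4): [0], [1], [2], [3]
  1-simplices (4): [0,2], [0,3], [1,2], [1,3]

Hence C_0 ≅ Z^4, C_1 ≅ Z^4.

∂_1: C_1 → C_0 is given by ∂[p,q] = [q] − [p].
The 4×4 boundary matrix has rank 3 and Smith normal form diag(1,1,1).

Now H_k = ker ∂_k / im ∂_{k+1}, so:

  H_0: rank C_0 − rank ∂_1 = 4 − 3 = 1, and the invariant factors of ∂_1 are all 1, so H_0 = Z.
  H_1: rank ker ∂_1 − rank ∂_2 = (4 − 3) − 0 = 1, and there is no ∂_2, so H_1 = Z.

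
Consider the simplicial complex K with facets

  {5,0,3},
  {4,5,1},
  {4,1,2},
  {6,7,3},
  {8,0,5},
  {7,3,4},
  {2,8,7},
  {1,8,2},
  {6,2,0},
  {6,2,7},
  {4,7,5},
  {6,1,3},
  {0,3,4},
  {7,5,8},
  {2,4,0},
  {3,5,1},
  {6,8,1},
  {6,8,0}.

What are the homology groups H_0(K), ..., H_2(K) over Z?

Order the vertices as 0 < 1 < 2 < 3 < 4 < 5 < 6 < 7 < 8. Listing each simplex with vertices in this order, K has dimension 2 with simplices:

  0-simplices (9): [0], [1], [2], [3], [4], [5], [6], [7], [8]
  1-simplices (27): (27 of them)
  2-simplices (18): [0,2,4], [0,2,6], [0,3,4], [0,3,5], [0,5,8], [0,6,8], [1,2,4], [1,2,8], [1,3,5], [1,3,6], [1,4,5], [1,6,8], [2,6,7], [2,7,8], [3,4,7], [3,6,7], [4,5,7], [5,7,8]

Hence C_0 ≅ Z^9, C_1 ≅ Z^27, C_2 ≅ Z^18.

The boundary map ∂_1: C_1 → C_0 maps an edge to its endpoints' difference, ∂[p,q] = q − p.
The 9×27 boundary matrix has rank 8 and Smith normal form diag(1,1,1,1,1,1,1,1).

∂_2: C_2 → C_1 maps a triangle to the signed sum of its edges. For instance
  ∂[0,6,8] = [6,8] − [0,8] + [0,6],
  ∂[5,7,8] = [7,8] − [5,8] + [5,7].
The resulting 27×18 matrix has rank 18, and its Smith normal form has invariant factors (1,1,1,1,1,1,1,1,1,1,1,1,1,1,1,1,1,2).

Computing H_k = (kernel of ∂_k) / (image of ∂_{k+1}):

  H_0: rank C_0 − rank ∂_1 = 9 − 8 = 1, and the invariant factors of ∂_1 are all 1, so H_0 ≅ Z.
  H_1: rank ker ∂_1 − rank ∂_2 = (27 − 8) − 18 = 1, and ∂_2 has invariant factor 2 > 1, so H_1 ≅ Z ⊕ Z/2Z.
  H_2: rank ker ∂_2 − rank ∂_3 = (18 − 18) − 0 = 0, and there is no ∂_3, so H_2 ≅ 0.

(K is a triangulation of the Klein bottle.)

H_0 = Z,  H_1 = Z ⊕ Z/2Z,  H_2 = 0.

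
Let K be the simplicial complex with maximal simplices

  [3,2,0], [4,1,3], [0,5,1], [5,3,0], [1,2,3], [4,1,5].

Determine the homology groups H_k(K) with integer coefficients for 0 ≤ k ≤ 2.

H_0 = Z,  H_1 = Z,  H_2 = 0.

Order the vertices as 0 < 1 < 2 < 3 < 4 < 5. Listing each simplex with vertices in this order, K has dimension 2 with simplices:

  0-simplices (6): [0], [1], [2], [3], [4], [5]
  1-simplices (12): [0,1], [0,2], [0,3], [0,5], [1,2], [1,3], [1,4], [1,5], [2,3], [3,4], [3,5], [4,5]
  2-simplices (6): [0,1,5], [0,2,3], [0,3,5], [1,2,3], [1,3,4], [1,4,5]

so the chain groups are C_0 ≅ Z^6, C_1 ≅ Z^12, C_2 ≅ Z^6.

Boundary ∂_1: C_1 → C_0 is given by ∂[p,q] = [q] − [p]. For instance
  ∂[3,4] = [4] − [3].
This gives a 6×12 integer matrix of rank 5; reducing to Smith normal form yields diagonal entries (1,1,1,1,1).

Boundary ∂_2: C_2 → C_1 maps a triangle to the signed sum of its edges. For instance
  ∂[1,4,5] = [4,5] − [1,5] + [1,4],
  ∂[0,3,5] = [3,5] − [0,5] + [0,3].
The 12×6 boundary matrix has rank 6 and Smith normal form diag(1,1,1,1,1,1).

Now H_k = ker ∂_k / im ∂_{k+1}, so:

  H_0: rank C_0 − rank ∂_1 = 6 − 5 = 1, and the invariant factors of ∂_1 are all 1, so H_0 ≅ Z.
  H_1: rank ker ∂_1 − rank ∂_2 = (12 − 5) − 6 = 1, and the invariant factors of ∂_2 are all 1, so H_1 ≅ Z.
  H_2: rank ker ∂_2 − rank ∂_3 = (6 − 6) − 0 = 0, and there is no ∂_3, so H_2 ≅ 0.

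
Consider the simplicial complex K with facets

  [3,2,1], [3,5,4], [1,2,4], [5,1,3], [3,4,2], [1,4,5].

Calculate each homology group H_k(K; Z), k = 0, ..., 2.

Order the vertices as 1 < 2 < 3 < 4 < 5. Listing each simplex with vertices in this order, K has dimension 2 with simplices:

  0-simplices (5): [1], [2], [3], [4], [5]
  1-simplices (9): [1,2], [1,3], [1,4], [1,5], [2,3], [2,4], [3,4], [3,5], [4,5]
  2-simplices (6): [1,2,3], [1,2,4], [1,3,5], [1,4,5], [2,3,4], [3,4,5]

Hence C_0 ≅ Z^5, C_1 ≅ Z^9, C_2 ≅ Z^6.

∂_1: C_1 → C_0 sends each edge [p,q] (with p < q) to q − p. For instance
  ∂[1,4] = [4] − [1].
This gives a 5×9 integer matrix of rank 4; reducing to Smith normal form yields diagonal entries (1,1,1,1).

Boundary ∂_2: C_2 → C_1 maps a triangle to the signed sum of its edges. For instance
  ∂[1,3,5] = [3,5] − [1,5] + [1,3],
  ∂[1,4,5] = [4,5] − [1,5] + [1,4].
The 9×6 boundary matrix has rank 5 and Smith normal form diag(1,1,1,1,1).

Computing H_k = (kernel of ∂_k) / (image of ∂_{k+1}):

  H_0: rank C_0 − rank ∂_1 = 5 − 4 = 1, and the invariant factors of ∂_1 are all 1, so H_0 ≅ Z.
  H_1: rank ker ∂_1 − rank ∂_2 = (9 − 4) − 5 = 0, and the invariant factors of ∂_2 are all 1, so H_1 ≅ 0.
  H_2: rank ker ∂_2 − rank ∂_3 = (6 − 5) − 0 = 1, and there is no ∂_3, so H_2 ≅ Z.

H_0 = Z,  H_1 = 0,  H_2 = Z.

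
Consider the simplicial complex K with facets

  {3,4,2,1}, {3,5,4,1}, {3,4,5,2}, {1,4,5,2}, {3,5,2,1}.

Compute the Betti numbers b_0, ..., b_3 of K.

b_0 = 1, b_1 = 0, b_2 = 0, b_3 = 1.

Take the total order 1 < 2 < 3 < 4 < 5 on the vertex set. Then K (dimension 3) consists of the simplices:

  0-simplices (5): [1], [2], [3], [4], [5]
  1-simplices (10): [1,2], [1,3], [1,4], [1,5], [2,3], [2,4], [2,5], [3,4], [3,5], [4,5]
  2-simplices (10): [1,2,3], [1,2,4], [1,2,5], [1,3,4], [1,3,5], [1,4,5], [2,3,4], [2,3,5], [2,4,5], [3,4,5]
  3-simplices (5): [1,2,3,4], [1,2,3,5], [1,2,4,5], [1,3,4,5], [2,3,4,5]

Hence C_0 ≅ Z^5, C_1 ≅ Z^10, C_2 ≅ Z^10, C_3 ≅ Z^5.

Boundary ∂_1: C_1 → C_0 sends each edge [p,q] (with p < q) to q − p.
The 5×10 boundary matrix has rank 4 and Smith normal form diag(1,1,1,1).

Boundary ∂_2: C_2 → C_1 maps a triangle to the signed sum of its edges. For instance
  ∂[3,4,5] = [4,5] − [3,5] + [3,4],
  ∂[1,2,4] = [2,4] − [1,4] + [1,2].
The 10×10 boundary matrix has rank 6 and Smith normal form diag(1,1,1,1,1,1).

∂_3: C_3 → C_2 sends each 3-simplex σ to the alternating sum Σ_i (−1)^i (σ with its i-th vertex removed). For instance
  ∂[2,3,4,5] = [3,4,5] − [2,4,5] + [2,3,5] − [2,3,4],
  ∂[1,2,3,5] = [2,3,5] − [1,3,5] + [1,2,5] − [1,2,3].
As a 10×5 matrix over Z this has rank 4, with invariant factors (1,1,1,1).

Computing H_k = (kernel of ∂_k) / (image of ∂_{k+1}):

  H_0: rank C_0 − rank ∂_1 = 5 − 4 = 1, and the invariant factors of ∂_1 are all 1, so H_0 ≅ Z.
  H_1: rank ker ∂_1 − rank ∂_2 = (10 − 4) − 6 = 0, and the invariant factors of ∂_2 are all 1, so H_1 ≅ 0.
  H_2: rank ker ∂_2 − rank ∂_3 = (10 − 6) − 4 = 0, and the invariant factors of ∂_3 are all 1, so H_2 ≅ 0.
  H_3: rank ker ∂_3 − rank ∂_4 = (5 − 4) − 0 = 1, and there is no ∂_4, so H_3 ≅ Z.

Hence the Betti numbers are b_0 = 1, b_1 = 0, b_2 = 0, b_3 = 1.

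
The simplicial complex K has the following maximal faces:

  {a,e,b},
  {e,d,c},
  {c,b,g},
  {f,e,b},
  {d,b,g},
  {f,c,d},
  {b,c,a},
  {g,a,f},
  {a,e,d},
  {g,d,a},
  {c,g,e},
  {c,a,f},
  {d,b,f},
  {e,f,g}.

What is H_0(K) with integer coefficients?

Take the total order a < b < c < d < e < f < g on the vertex set. Then K (dimension 2) consists of the simplices:

  0-simplices (7): a, b, c, d, e, f, g
  1-simplices (21): ab, ac, ad, ae, af, ag, bc, bd, be, bf, bg, cd, ce, cf, cg, de, df, dg, ef, eg, fg
  2-simplices (14): abc, abe, acf, ade, adg, afg, bcg, bdf, bdg, bef, cde, cdf, ceg, efg

Hence C_0 ≅ Z^7, C_1 ≅ Z^21, C_2 ≅ Z^14.

The boundary map ∂_1: C_1 → C_0 is given by ∂[p,q] = [q] − [p].
The 7×21 boundary matrix has rank 6 and Smith normal form diag(1,1,1,1,1,1).

∂_2: C_2 → C_1 acts by ∂[p,q,r] = [q,r] − [p,r] + [p,q]. For instance
  ∂abc = bc − ac + ab,
  ∂adg = dg − ag + ad.
The resulting 21×14 matrix has rank 13, and its Smith normal form has invariant factors (1,1,1,1,1,1,1,1,1,1,1,1,1).

From H_k ≅ ker(∂_k) / im(∂_{k+1}) we obtain:

  H_0: rank C_0 − rank ∂_1 = 7 − 6 = 1, and the invariant factors of ∂_1 are all 1, so H_0 ≅ Z.

(K is a triangulation of the torus T^2.)

H_0 ≅ Z.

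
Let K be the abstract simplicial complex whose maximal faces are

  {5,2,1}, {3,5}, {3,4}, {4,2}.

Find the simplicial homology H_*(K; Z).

Take the total order 1 < 2 < 3 < 4 < 5 on the vertex set. Then K (dimension 2) consists of the simplices:

  0-simplices (5): [1], [2], [3], [4], [5]
  1-simplices (6): [1,2], [1,5], [2,4], [2,5], [3,4], [3,5]
  2-simplices (1): [1,2,5]

so the chain groups are C_0 ≅ Z^5, C_1 ≅ Z^6, C_2 ≅ Z^1.

∂_1: C_1 → C_0 is given by ∂[p,q] = [q] − [p]. For instance
  ∂[2,5] = [5] − [2].
This gives a 5×6 integer matrix of rank 4; reducing to Smith normal form yields diagonal entries (1,1,1,1).

The boundary map ∂_2: C_2 → C_1 sends each 2-simplex [p,q,r] to [q,r] − [p,r] + [p,q]. For instance
  ∂[1,2,5] = [2,5] − [1,5] + [1,2].
The resulting 6×1 matrix has rank 1, and its Smith normal form has invariant factors (1).

Reading off H_k = ker ∂_k / im ∂_{k+1}:

  H_0: rank C_0 − rank ∂_1 = 5 − 4 = 1, and the invariant factors of ∂_1 are all 1, so H_0 = Z.
  H_1: rank ker ∂_1 − rank ∂_2 = (6 − 4) − 1 = 1, and the invariant factors of ∂_2 are all 1, so H_1 = Z.
  H_2: rank ker ∂_2 − rank ∂_3 = (1 − 1) − 0 = 0, and there is no ∂_3, so H_2 = 0.

As a check, the Euler characteristic is 5 − 6 + 1 = 0, which agrees with 1 − 1 + 0 = 0.

H_0 ≅ Z,  H_1 ≅ Z,  H_2 = 0.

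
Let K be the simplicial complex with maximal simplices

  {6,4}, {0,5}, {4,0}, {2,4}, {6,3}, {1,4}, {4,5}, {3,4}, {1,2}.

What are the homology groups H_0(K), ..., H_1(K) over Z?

We work with the vertex ordering 0 < 1 < 2 < 3 < 4 < 5 < 6. The simplices of K, each written with vertices in increasing order, are:

  0-simplices (7): [0], [1], [2], [3], [4], [5], [6]
  1-simplices (9): [0,4], [0,5], [1,2], [1,4], [2,4], [3,4], [3,6], [4,5], [4,6]

so the chain groups are C_0 ≅ Z^7, C_1 ≅ Z^9.

∂_1: C_1 → C_0 is given by ∂[p,q] = [q] − [p].
As a 7×9 matrix over Z this has rank 6, with invariant factors (1,1,1,1,1,1).

From H_k ≅ ker(∂_k) / im(∂_{k+1}) we obtain:

  H_0: rank C_0 − rank ∂_1 = 7 − 6 = 1, and the invariant factors of ∂_1 are all 1, so H_0 ≅ Z.
  H_1: rank ker ∂_1 − rank ∂_2 = (9 − 6) − 0 = 3, and there is no ∂_2, so H_1 ≅ Z^3.

As a check, the Euler characteristic is 7 − 9 = -2, which agrees with 1 − 3 = -2.

H_0 = Z,  H_1 = Z^3.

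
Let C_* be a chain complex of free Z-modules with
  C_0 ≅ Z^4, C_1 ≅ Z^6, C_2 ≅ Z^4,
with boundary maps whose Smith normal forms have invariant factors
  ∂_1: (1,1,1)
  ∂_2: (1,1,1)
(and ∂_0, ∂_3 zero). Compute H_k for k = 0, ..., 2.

H_0 = Z,  H_1 = 0,  H_2 = Z.

H_0: b_0 = 4 − 0 − 3 = 1; torsion from ∂_1 factors > 1: none. So H_0 = Z.
H_1: b_1 = 6 − 3 − 3 = 0; torsion from ∂_2 factors > 1: none. So H_1 = 0.
H_2: b_2 = 4 − 3 − 0 = 1; torsion from ∂_3 factors > 1: none. So H_2 = Z.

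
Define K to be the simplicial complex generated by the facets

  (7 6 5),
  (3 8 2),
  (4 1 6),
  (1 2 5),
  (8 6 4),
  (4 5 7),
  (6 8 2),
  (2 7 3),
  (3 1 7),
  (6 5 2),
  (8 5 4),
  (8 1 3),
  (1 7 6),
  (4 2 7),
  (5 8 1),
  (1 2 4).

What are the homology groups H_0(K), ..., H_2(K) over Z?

H_0 ≅ Z,  H_1 ≅ Z^2,  H_2 ≅ Z.

Take the total order 1 < 2 < 3 < 4 < 5 < 6 < 7 < 8 on the vertex set. Then K (dimension 2) consists of the simplices:

  0-simplices (8): [1], [2], [3], [4], [5], [6], [7], [8]
  1-simplices (24): (24 of them)
  2-simplices (16): [1,2,4], [1,2,5], [1,3,7], [1,3,8], [1,4,6], [1,5,8], [1,6,7], [2,3,7], [2,3,8], [2,4,7], [2,5,6], [2,6,8], [4,5,7], [4,5,8], [4,6,8], [5,6,7]

so the chain groups are C_0 ≅ Z^8, C_1 ≅ Z^24, C_2 ≅ Z^16.

Boundary ∂_1: C_1 → C_0 maps an edge to its endpoints' difference, ∂[p,q] = q − p. For instance
  ∂[1,8] = [8] − [1].
As a 8×24 matrix over Z this has rank 7, with invariant factors (1,1,1,1,1,1,1).

∂_2: C_2 → C_1 maps a triangle to the signed sum of its edges. For instance
  ∂[1,2,4] = [2,4] − [1,4] + [1,2],
  ∂[2,3,7] = [3,7] − [2,7] + [2,3].
This gives a 24×16 integer matrix of rank 15; reducing to Smith normal form yields diagonal entries (1,1,1,1,1,1,1,1,1,1,1,1,1,1,1).

Computing H_k = (kernel of ∂_k) / (image of ∂_{k+1}):

  H_0: rank C_0 − rank ∂_1 = 8 − 7 = 1, and the invariant factors of ∂_1 are all 1, so H_0 = Z.
  H_1: rank ker ∂_1 − rank ∂_2 = (24 − 7) − 15 = 2, and the invariant factors of ∂_2 are all 1, so H_1 = Z^2.
  H_2: rank ker ∂_2 − rank ∂_3 = (16 − 15) − 0 = 1, and there is no ∂_3, so H_2 = Z.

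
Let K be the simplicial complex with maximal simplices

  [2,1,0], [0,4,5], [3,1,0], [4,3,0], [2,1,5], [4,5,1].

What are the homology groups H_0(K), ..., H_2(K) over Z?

H_0 ≅ Z,  H_1 ≅ Z,  H_2 = 0.

Take the total order 0 < 1 < 2 < 3 < 4 < 5 on the vertex set. Then K (dimension 2) consists of the simplices:

  0-simplices (6): [0], [1], [2], [3], [4], [5]
  1-simplices (12): [0,1], [0,2], [0,3], [0,4], [0,5], [1,2], [1,3], [1,4], [1,5], [2,5], [3,4], [4,5]
  2-simplices (6): [0,1,2], [0,1,3], [0,3,4], [0,4,5], [1,2,5], [1,4,5]

so the chain groups are C_0 ≅ Z^6, C_1 ≅ Z^12, C_2 ≅ Z^6.

Boundary ∂_1: C_1 → C_0 maps an edge to its endpoints' difference, ∂[p,q] = q − p. For instance
  ∂[0,3] = [3] − [0].
The 6×12 boundary matrix has rank 5 and Smith normal form diag(1,1,1,1,1).

The boundary map ∂_2: C_2 → C_1 acts by ∂[p,q,r] = [q,r] − [p,r] + [p,q]. For instance
  ∂[1,4,5] = [4,5] − [1,5] + [1,4],
  ∂[0,4,5] = [4,5] − [0,5] + [0,4].
As a 12×6 matrix over Z this has rank 6, with invariant factors (1,1,1,1,1,1).

Computing H_k = (kernel of ∂_k) / (image of ∂_{k+1}):

  H_0: rank C_0 − rank ∂_1 = 6 − 5 = 1, and the invariant factors of ∂_1 are all 1, so H_0 ≅ Z.
  H_1: rank ker ∂_1 − rank ∂_2 = (12 − 5) − 6 = 1, and the invariant factors of ∂_2 are all 1, so H_1 ≅ Z.
  H_2: rank ker ∂_2 − rank ∂_3 = (6 − 6) − 0 = 0, and there is no ∂_3, so H_2 ≅ 0.

(K is a triangulation of the cylinder S^1 x I.)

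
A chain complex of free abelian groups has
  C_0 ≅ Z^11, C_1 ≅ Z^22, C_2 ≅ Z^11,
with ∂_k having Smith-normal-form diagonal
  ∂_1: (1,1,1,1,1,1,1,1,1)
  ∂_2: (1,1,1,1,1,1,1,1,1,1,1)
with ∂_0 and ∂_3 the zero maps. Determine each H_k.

H_0 ≅ Z^2,  H_1 ≅ Z^2,  H_2 = 0.

H_0: b_0 = 11 − 0 − 9 = 2; torsion from ∂_1 factors > 1: none. So H_0 ≅ Z^2.
H_1: b_1 = 22 − 9 − 11 = 2; torsion from ∂_2 factors > 1: none. So H_1 ≅ Z^2.
H_2: b_2 = 11 − 11 − 0 = 0; torsion from ∂_3 factors > 1: none. So H_2 ≅ 0.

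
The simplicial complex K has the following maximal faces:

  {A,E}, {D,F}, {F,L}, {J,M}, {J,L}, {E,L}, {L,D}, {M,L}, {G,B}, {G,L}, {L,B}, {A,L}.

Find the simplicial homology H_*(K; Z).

Fix the vertex order A < B < D < E < F < G < J < L < M and write every simplex with vertices in increasing order. Then dim K = 1 and the simplices of K are:

  0-simplices (9): A, B, D, E, F, G, J, L, M
  1-simplices (12): AE, AL, BG, BL, DF, DL, EL, FL, GL, JL, JM, LM

so the chain groups are C_0 ≅ Z^9, C_1 ≅ Z^12.

∂_1: C_1 → C_0 is given by ∂[p,q] = [q] − [p]. For instance
  ∂JL = L − J.
As a 9×12 matrix over Z this has rank 8, with invariant factors (1,1,1,1,1,1,1,1).

Computing H_k = (kernel of ∂_k) / (image of ∂_{k+1}):

  H_0: rank C_0 − rank ∂_1 = 9 − 8 = 1, and the invariant factors of ∂_1 are all 1, so H_0 = Z.
  H_1: rank ker ∂_1 − rank ∂_2 = (12 − 8) − 0 = 4, and there is no ∂_2, so H_1 = Z^4.

H_0 = Z,  H_1 = Z^4.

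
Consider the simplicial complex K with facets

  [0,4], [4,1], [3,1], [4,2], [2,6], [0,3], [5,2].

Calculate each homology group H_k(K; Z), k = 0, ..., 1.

H_0 = Z,  H_1 = Z.

Take the total order 0 < 1 < 2 < 3 < 4 < 5 < 6 on the vertex set. Then K (dimension 1) consists of the simplices:

  0-simplices (7): [0], [1], [2], [3], [4], [5], [6]
  1-simplices (7): [0,3], [0,4], [1,3], [1,4], [2,4], [2,5], [2,6]

Hence C_0 ≅ Z^7, C_1 ≅ Z^7.

The boundary map ∂_1: C_1 → C_0 sends each edge [p,q] (with p < q) to q − p. For instance
  ∂[2,4] = [4] − [2].
The 7×7 boundary matrix has rank 6 and Smith normal form diag(1,1,1,1,1,1).

Now H_k = ker ∂_k / im ∂_{k+1}, so:

  H_0: rank C_0 − rank ∂_1 = 7 − 6 = 1, and the invariant factors of ∂_1 are all 1, so H_0 = Z.
  H_1: rank ker ∂_1 − rank ∂_2 = (7 − 6) − 0 = 1, and there is no ∂_2, so H_1 = Z.

As a check, the Euler characteristic is 7 − 7 = 0, which agrees with 1 − 1 = 0.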